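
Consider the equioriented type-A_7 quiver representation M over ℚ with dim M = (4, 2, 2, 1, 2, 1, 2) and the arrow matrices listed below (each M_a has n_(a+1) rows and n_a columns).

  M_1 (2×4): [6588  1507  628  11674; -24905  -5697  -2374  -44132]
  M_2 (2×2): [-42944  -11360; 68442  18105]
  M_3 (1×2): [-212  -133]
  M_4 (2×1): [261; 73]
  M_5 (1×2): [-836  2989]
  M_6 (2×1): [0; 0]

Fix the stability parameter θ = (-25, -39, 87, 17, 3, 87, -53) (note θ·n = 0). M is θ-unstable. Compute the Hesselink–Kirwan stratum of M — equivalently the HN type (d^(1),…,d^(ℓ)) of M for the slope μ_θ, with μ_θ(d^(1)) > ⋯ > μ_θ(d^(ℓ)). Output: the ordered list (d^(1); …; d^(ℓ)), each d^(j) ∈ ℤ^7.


Via rank(M_{q-1}∘⋯∘M_p): M ≅ I[1,1]^2, I[1,2], I[1,6], I[3,3], I[5,5], I[7,7]^2.
μ_θ-semistable layers: μ^(1)=87; μ^(2)=107/3; μ^(3)=3; μ^(4)=-25; μ^(5)=-32; μ^(6)=-53

((0, 0, 1, 0, 0, 1, 0); (0, 0, 1, 1, 1, 0, 0); (0, 0, 0, 0, 1, 0, 0); (2, 0, 0, 0, 0, 0, 0); (2, 2, 0, 0, 0, 0, 0); (0, 0, 0, 0, 0, 0, 2))


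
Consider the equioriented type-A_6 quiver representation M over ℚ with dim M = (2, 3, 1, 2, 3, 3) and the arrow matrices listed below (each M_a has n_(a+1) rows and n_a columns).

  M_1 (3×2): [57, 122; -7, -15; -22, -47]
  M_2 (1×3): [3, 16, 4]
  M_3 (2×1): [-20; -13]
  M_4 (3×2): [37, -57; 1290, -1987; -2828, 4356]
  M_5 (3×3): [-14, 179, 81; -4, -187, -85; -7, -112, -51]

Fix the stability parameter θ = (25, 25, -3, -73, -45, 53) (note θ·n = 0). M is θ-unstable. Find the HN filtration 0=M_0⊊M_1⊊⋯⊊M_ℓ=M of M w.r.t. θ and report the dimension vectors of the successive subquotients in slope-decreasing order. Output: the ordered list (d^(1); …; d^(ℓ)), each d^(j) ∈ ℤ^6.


Barcode: M ≅ I[1,2], I[1,6], I[2,2], I[4,6], I[5,6]. HN layers by μ_θ (5 steps, strictly decreasing):
  μ^(1)=53; μ^(2)=25; μ^(3)=-71/5; μ^(4)=-45; μ^(5)=-73

((0, 0, 0, 0, 0, 3); (1, 2, 0, 0, 0, 0); (1, 1, 1, 1, 1, 0); (0, 0, 0, 0, 2, 0); (0, 0, 0, 1, 0, 0))


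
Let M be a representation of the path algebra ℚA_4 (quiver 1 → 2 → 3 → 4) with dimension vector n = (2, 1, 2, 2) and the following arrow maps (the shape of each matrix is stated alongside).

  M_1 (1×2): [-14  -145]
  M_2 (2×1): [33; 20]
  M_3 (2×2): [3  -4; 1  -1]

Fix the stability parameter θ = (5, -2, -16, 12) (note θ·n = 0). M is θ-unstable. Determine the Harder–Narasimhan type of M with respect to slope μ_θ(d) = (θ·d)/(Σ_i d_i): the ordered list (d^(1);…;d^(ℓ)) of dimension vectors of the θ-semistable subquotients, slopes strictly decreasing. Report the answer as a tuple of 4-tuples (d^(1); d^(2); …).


Barcode: M ≅ I[1,1], I[1,4], I[3,4]. HN layers by μ_θ (4 steps, strictly decreasing):
  μ^(1)=12; μ^(2)=5; μ^(3)=-13/3; μ^(4)=-16

((0, 0, 0, 2); (1, 0, 0, 0); (1, 1, 1, 0); (0, 0, 1, 0))


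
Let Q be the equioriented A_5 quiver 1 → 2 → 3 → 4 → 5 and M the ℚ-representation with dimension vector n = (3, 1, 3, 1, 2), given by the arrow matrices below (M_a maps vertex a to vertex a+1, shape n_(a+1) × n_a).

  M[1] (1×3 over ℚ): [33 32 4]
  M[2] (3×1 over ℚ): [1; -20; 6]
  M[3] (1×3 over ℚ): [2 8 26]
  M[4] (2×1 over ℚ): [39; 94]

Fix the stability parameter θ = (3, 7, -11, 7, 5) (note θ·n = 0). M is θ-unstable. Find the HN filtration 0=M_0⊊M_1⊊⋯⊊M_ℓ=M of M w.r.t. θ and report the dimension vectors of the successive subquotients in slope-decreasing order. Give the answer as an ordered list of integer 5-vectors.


Via rank(M_{q-1}∘⋯∘M_p): M ≅ I[1,1]^2, I[1,5], I[3,3]^2, I[5,5].
μ_θ-semistable layers: μ^(1)=6; μ^(2)=5; μ^(3)=3; μ^(4)=-1/3; μ^(5)=-11

((0, 0, 0, 1, 1); (0, 0, 0, 0, 1); (2, 0, 0, 0, 0); (1, 1, 1, 0, 0); (0, 0, 2, 0, 0))


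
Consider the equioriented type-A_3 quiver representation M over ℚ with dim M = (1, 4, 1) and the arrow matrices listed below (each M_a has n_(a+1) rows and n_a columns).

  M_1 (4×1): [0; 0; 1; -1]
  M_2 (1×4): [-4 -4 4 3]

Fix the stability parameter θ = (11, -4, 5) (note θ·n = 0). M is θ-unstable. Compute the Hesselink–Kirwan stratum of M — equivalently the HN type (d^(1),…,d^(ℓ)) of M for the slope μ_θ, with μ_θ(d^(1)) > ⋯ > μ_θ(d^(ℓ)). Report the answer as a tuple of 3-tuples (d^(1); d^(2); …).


Interval decomposition of M: I[1,3], I[2,2]^3.
HN type (ℓ=3): μ^(1)=5; μ^(2)=7/2; μ^(3)=-4

((0, 0, 1); (1, 1, 0); (0, 3, 0))


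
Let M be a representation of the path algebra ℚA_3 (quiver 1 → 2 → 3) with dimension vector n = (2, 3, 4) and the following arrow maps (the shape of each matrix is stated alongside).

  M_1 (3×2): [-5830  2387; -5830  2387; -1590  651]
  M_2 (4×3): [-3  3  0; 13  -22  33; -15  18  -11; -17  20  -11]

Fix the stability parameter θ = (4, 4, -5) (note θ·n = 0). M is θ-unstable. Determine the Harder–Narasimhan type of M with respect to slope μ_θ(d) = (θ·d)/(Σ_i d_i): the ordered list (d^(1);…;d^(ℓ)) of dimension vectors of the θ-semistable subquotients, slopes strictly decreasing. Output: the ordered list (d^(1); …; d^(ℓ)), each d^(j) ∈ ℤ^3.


Via rank(M_{q-1}∘⋯∘M_p): M ≅ I[1,1], I[1,2], I[2,3]^2, I[3,3]^2.
μ_θ-semistable layers: μ^(1)=4; μ^(2)=-1/2; μ^(3)=-5

((2, 1, 0); (0, 2, 2); (0, 0, 2))


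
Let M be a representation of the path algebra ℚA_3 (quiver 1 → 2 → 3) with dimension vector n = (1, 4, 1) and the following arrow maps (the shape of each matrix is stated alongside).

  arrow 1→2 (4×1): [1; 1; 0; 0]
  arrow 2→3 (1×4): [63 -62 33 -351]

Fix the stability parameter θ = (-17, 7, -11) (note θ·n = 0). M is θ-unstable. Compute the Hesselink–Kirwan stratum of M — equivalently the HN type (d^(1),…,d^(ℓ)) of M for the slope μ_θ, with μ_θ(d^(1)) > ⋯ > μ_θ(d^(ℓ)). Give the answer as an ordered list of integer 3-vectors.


Barcode: M ≅ I[1,3], I[2,2]^3. HN layers by μ_θ (3 steps, strictly decreasing):
  μ^(1)=7; μ^(2)=-2; μ^(3)=-17

((0, 3, 0); (0, 1, 1); (1, 0, 0))


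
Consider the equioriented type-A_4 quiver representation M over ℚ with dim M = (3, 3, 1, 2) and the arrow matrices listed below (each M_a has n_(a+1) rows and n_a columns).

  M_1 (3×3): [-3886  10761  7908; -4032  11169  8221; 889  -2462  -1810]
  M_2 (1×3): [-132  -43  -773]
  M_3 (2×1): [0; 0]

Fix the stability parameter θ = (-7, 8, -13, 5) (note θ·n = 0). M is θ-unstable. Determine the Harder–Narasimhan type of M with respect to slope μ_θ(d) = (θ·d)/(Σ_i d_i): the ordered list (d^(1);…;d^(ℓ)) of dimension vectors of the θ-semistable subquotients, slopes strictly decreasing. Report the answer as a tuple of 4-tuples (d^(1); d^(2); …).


Barcode: M ≅ I[1,2]^2, I[1,3], I[4,4]^2. HN layers by μ_θ (4 steps, strictly decreasing):
  μ^(1)=8; μ^(2)=5; μ^(3)=-5/2; μ^(4)=-7

((0, 2, 0, 0); (0, 0, 0, 2); (0, 1, 1, 0); (3, 0, 0, 0))


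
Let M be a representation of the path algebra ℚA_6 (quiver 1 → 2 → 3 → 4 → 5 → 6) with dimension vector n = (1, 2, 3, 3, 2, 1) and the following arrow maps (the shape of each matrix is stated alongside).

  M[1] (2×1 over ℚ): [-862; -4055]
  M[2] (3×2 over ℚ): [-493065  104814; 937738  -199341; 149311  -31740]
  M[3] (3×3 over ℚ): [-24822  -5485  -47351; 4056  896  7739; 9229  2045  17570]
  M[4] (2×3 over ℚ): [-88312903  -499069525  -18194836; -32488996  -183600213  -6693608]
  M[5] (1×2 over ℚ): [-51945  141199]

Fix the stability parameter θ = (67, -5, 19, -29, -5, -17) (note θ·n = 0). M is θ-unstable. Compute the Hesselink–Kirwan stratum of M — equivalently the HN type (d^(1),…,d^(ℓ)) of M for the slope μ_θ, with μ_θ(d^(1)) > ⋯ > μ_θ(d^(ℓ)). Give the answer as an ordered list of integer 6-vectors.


Interval decomposition of M: I[1,6], I[2,5], I[3,4].
HN type (ℓ=2): μ^(1)=5; μ^(2)=-5

((1, 1, 1, 1, 1, 1); (0, 1, 2, 2, 1, 0))


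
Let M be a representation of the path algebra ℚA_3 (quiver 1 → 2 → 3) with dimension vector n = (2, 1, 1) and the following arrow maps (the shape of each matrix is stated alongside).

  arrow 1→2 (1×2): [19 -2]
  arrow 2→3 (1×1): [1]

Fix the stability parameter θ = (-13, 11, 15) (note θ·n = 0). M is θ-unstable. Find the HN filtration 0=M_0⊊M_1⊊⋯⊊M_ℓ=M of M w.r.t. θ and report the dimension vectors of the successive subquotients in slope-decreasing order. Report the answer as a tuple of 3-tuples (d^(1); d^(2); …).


Via rank(M_{q-1}∘⋯∘M_p): M ≅ I[1,1], I[1,3].
μ_θ-semistable layers: μ^(1)=15; μ^(2)=11; μ^(3)=-13

((0, 0, 1); (0, 1, 0); (2, 0, 0))


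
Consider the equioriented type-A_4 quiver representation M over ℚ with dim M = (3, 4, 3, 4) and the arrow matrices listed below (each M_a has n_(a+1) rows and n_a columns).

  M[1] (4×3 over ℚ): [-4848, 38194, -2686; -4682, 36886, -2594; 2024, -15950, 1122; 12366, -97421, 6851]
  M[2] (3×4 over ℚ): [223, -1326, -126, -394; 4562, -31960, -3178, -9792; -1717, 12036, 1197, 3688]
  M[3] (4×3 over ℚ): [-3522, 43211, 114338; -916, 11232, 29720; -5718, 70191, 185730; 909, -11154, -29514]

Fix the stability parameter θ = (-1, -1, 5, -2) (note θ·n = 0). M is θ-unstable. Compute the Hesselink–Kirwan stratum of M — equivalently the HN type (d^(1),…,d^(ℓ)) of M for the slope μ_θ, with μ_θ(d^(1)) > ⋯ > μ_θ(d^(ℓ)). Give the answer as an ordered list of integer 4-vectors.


Barcode: M ≅ I[1,1], I[1,2]^2, I[2,3], I[2,4], I[3,4], I[4,4]^2. HN layers by μ_θ (4 steps, strictly decreasing):
  μ^(1)=5; μ^(2)=3/2; μ^(3)=-1; μ^(4)=-2

((0, 0, 1, 0); (0, 0, 2, 2); (3, 4, 0, 0); (0, 0, 0, 2))


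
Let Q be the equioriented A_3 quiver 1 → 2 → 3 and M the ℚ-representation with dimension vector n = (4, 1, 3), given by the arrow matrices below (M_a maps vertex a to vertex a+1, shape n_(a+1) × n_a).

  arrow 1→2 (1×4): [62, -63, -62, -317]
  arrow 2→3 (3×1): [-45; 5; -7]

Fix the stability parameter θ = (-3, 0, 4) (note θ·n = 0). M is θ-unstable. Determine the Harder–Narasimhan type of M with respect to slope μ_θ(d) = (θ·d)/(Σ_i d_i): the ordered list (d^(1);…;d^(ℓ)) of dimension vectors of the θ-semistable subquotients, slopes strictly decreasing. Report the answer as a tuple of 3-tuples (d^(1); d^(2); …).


Interval decomposition of M: I[1,1]^3, I[1,3], I[3,3]^2.
HN type (ℓ=3): μ^(1)=4; μ^(2)=0; μ^(3)=-3

((0, 0, 3); (0, 1, 0); (4, 0, 0))


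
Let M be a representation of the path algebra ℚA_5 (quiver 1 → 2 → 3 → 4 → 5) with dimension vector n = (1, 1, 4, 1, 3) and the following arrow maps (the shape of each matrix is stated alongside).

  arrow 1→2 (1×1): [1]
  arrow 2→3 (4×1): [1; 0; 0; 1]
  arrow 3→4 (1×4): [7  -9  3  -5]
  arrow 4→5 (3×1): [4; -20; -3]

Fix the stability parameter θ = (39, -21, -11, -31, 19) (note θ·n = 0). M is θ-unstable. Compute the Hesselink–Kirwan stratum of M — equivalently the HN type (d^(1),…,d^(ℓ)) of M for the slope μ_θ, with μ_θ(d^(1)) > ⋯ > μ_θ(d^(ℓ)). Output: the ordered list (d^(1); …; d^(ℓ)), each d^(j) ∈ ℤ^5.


Interval decomposition of M: I[1,5], I[3,3]^3, I[5,5]^2.
HN type (ℓ=3): μ^(1)=19; μ^(2)=-6; μ^(3)=-11

((0, 0, 0, 0, 3); (1, 1, 1, 1, 0); (0, 0, 3, 0, 0))


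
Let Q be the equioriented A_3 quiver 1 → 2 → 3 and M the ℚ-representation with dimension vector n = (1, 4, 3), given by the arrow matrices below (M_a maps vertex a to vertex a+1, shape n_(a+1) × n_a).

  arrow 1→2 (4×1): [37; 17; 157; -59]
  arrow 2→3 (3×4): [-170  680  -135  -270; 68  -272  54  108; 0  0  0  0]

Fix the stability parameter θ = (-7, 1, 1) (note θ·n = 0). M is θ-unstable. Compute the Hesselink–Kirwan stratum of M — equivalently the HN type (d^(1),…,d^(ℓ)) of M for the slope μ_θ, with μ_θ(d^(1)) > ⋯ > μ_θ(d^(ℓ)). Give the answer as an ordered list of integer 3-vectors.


Interval decomposition of M: I[1,3], I[2,2]^3, I[3,3]^2.
HN type (ℓ=2): μ^(1)=1; μ^(2)=-7

((0, 4, 3); (1, 0, 0))


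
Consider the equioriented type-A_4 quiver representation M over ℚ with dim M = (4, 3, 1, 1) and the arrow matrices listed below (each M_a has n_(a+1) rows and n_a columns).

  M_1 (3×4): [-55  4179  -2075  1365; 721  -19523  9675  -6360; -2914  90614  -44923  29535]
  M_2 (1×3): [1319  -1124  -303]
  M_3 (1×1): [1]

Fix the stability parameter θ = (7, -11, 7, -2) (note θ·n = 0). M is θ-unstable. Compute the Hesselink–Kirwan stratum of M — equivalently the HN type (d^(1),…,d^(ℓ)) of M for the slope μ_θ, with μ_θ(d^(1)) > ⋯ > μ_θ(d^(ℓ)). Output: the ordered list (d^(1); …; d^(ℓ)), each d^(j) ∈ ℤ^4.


Barcode: M ≅ I[1,1], I[1,2]^2, I[1,4]. HN layers by μ_θ (3 steps, strictly decreasing):
  μ^(1)=7; μ^(2)=5/2; μ^(3)=-2

((1, 0, 0, 0); (0, 0, 1, 1); (3, 3, 0, 0))


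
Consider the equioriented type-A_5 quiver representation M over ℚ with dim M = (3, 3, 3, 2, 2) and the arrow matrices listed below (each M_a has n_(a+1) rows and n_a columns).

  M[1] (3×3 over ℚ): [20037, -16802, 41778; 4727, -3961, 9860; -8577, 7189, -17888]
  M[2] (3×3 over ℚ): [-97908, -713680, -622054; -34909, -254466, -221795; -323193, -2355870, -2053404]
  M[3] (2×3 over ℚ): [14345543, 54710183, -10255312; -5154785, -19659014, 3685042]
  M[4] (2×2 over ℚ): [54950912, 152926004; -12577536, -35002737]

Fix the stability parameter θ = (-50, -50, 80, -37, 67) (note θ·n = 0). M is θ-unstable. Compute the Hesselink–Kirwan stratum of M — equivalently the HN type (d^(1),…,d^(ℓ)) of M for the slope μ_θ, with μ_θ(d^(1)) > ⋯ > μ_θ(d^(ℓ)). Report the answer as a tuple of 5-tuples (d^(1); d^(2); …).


Barcode: M ≅ I[1,2], I[1,3], I[1,4], I[3,5], I[5,5]. HN layers by μ_θ (4 steps, strictly decreasing):
  μ^(1)=80; μ^(2)=67; μ^(3)=43/2; μ^(4)=-50

((0, 0, 1, 0, 0); (0, 0, 0, 0, 2); (0, 0, 2, 2, 0); (3, 3, 0, 0, 0))


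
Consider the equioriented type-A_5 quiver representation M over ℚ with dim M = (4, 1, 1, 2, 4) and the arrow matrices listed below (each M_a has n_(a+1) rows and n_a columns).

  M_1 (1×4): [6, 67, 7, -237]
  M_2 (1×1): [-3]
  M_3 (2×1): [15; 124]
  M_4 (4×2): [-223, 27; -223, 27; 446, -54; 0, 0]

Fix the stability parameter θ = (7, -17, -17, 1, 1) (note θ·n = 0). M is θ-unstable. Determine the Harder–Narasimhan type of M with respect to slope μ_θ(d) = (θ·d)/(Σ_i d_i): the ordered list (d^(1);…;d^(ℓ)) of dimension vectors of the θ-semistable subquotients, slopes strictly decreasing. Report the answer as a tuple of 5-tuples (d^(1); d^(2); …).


Barcode: M ≅ I[1,1]^3, I[1,5], I[4,4], I[5,5]^3. HN layers by μ_θ (3 steps, strictly decreasing):
  μ^(1)=7; μ^(2)=1; μ^(3)=-9

((3, 0, 0, 0, 0); (0, 0, 0, 2, 4); (1, 1, 1, 0, 0))


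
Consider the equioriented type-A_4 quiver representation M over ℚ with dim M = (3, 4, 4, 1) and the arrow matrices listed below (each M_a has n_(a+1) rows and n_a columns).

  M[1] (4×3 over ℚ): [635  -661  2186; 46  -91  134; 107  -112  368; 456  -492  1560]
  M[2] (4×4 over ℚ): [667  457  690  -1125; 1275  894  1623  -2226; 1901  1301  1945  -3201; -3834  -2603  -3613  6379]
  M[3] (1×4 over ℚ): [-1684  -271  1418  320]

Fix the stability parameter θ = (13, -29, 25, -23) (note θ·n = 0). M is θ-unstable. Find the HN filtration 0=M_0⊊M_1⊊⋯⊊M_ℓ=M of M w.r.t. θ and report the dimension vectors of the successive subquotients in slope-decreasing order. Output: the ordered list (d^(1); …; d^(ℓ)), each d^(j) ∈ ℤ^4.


Barcode: M ≅ I[1,1], I[1,3], I[1,4], I[2,2], I[2,3], I[3,3]. HN layers by μ_θ (5 steps, strictly decreasing):
  μ^(1)=25; μ^(2)=13; μ^(3)=1; μ^(4)=-8; μ^(5)=-29

((0, 0, 3, 0); (1, 0, 0, 0); (0, 0, 1, 1); (2, 2, 0, 0); (0, 2, 0, 0))


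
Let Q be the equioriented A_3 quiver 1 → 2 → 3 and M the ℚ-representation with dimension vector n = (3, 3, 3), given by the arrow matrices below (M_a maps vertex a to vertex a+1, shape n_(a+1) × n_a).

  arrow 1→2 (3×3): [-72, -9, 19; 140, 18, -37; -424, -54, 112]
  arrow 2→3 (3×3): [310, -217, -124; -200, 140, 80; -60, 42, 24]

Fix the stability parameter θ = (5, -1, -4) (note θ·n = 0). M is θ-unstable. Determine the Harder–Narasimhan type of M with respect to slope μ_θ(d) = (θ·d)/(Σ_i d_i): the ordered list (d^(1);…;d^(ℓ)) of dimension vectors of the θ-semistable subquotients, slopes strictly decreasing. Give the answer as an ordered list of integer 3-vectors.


Interval decomposition of M: I[1,1], I[1,2], I[1,3], I[2,2], I[3,3]^2.
HN type (ℓ=5): μ^(1)=5; μ^(2)=2; μ^(3)=0; μ^(4)=-1; μ^(5)=-4

((1, 0, 0); (1, 1, 0); (1, 1, 1); (0, 1, 0); (0, 0, 2))


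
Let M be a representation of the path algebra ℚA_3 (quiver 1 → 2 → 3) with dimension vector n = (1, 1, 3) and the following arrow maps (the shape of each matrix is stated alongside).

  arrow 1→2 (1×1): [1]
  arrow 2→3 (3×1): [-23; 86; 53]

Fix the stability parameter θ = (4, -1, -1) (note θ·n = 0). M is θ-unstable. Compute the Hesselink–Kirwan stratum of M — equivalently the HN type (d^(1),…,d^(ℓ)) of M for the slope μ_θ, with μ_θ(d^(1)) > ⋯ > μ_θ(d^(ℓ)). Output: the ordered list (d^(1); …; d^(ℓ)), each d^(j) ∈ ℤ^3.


Via rank(M_{q-1}∘⋯∘M_p): M ≅ I[1,3], I[3,3]^2.
μ_θ-semistable layers: μ^(1)=2/3; μ^(2)=-1

((1, 1, 1); (0, 0, 2))


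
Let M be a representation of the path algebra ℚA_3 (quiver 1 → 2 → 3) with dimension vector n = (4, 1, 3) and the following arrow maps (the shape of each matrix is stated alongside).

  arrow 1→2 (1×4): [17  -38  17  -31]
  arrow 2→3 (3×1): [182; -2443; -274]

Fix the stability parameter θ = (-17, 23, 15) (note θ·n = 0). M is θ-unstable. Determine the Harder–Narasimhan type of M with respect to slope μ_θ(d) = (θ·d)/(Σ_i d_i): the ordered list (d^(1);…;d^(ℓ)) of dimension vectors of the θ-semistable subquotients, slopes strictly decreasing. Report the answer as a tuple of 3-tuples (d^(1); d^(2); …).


Interval decomposition of M: I[1,1]^3, I[1,3], I[3,3]^2.
HN type (ℓ=3): μ^(1)=19; μ^(2)=15; μ^(3)=-17

((0, 1, 1); (0, 0, 2); (4, 0, 0))


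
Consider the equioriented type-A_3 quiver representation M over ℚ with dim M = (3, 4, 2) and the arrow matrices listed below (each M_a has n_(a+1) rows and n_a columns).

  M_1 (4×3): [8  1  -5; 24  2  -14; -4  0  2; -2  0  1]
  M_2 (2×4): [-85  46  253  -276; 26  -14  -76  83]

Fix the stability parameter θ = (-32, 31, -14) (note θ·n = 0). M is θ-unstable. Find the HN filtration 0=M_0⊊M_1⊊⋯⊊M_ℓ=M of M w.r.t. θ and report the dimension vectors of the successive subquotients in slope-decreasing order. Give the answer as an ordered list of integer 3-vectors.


Barcode: M ≅ I[1,1], I[1,3]^2, I[2,2]^2. HN layers by μ_θ (3 steps, strictly decreasing):
  μ^(1)=31; μ^(2)=17/2; μ^(3)=-32

((0, 2, 0); (0, 2, 2); (3, 0, 0))


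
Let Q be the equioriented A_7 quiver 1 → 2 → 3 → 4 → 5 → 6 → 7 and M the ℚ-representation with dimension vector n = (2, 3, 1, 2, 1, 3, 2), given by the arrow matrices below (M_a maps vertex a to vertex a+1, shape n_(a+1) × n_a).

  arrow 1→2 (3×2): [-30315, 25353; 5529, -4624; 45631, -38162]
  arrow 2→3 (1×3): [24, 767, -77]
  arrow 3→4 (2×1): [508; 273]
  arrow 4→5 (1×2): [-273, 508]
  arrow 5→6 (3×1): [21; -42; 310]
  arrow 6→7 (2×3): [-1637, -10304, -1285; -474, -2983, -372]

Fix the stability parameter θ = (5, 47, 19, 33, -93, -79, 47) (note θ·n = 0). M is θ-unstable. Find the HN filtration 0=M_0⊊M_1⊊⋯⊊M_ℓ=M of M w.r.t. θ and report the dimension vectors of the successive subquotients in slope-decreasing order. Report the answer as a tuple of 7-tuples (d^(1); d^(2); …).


Barcode: M ≅ I[1,2], I[1,4], I[2,2], I[4,7], I[6,6], I[6,7]. HN layers by μ_θ (5 steps, strictly decreasing):
  μ^(1)=47; μ^(2)=33; μ^(3)=5; μ^(4)=-139/3; μ^(5)=-79

((0, 2, 0, 0, 0, 0, 2); (0, 1, 1, 1, 0, 0, 0); (2, 0, 0, 0, 0, 0, 0); (0, 0, 0, 1, 1, 1, 0); (0, 0, 0, 0, 0, 2, 0))


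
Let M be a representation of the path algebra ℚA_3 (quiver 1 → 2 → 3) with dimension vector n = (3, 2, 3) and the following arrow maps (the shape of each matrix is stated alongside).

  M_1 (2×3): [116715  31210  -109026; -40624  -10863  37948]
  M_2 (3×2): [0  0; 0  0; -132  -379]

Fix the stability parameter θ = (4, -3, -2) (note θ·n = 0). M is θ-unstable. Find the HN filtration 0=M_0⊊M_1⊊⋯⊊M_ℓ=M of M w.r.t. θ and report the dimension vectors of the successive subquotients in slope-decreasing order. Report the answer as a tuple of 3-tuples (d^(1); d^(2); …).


Interval decomposition of M: I[1,1], I[1,2], I[1,3], I[3,3]^2.
HN type (ℓ=4): μ^(1)=4; μ^(2)=1/2; μ^(3)=-1/3; μ^(4)=-2

((1, 0, 0); (1, 1, 0); (1, 1, 1); (0, 0, 2))


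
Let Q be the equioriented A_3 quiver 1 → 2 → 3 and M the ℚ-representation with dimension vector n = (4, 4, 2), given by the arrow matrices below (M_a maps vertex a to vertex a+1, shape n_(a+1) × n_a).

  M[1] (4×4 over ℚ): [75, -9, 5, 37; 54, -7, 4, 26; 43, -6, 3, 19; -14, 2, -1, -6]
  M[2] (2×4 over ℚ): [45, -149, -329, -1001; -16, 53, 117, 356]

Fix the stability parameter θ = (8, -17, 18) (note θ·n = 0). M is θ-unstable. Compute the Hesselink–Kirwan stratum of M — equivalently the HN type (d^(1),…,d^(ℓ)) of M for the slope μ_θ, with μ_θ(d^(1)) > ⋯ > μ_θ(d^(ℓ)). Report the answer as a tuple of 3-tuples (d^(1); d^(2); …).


Via rank(M_{q-1}∘⋯∘M_p): M ≅ I[1,2]^2, I[1,3]^2.
μ_θ-semistable layers: μ^(1)=18; μ^(2)=-9/2

((0, 0, 2); (4, 4, 0))


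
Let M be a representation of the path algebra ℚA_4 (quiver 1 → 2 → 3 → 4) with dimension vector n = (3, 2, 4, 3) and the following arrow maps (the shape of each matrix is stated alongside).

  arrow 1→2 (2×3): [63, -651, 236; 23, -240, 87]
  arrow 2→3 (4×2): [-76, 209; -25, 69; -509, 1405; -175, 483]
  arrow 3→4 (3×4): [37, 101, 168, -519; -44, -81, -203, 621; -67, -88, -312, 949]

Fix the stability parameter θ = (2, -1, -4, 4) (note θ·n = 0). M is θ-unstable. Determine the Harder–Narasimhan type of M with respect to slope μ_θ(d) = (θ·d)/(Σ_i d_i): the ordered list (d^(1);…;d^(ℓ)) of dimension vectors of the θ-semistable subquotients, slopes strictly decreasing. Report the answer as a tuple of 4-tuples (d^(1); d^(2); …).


Via rank(M_{q-1}∘⋯∘M_p): M ≅ I[1,1], I[1,4]^2, I[3,3], I[3,4].
μ_θ-semistable layers: μ^(1)=4; μ^(2)=2; μ^(3)=-1; μ^(4)=-4

((0, 0, 0, 3); (1, 0, 0, 0); (2, 2, 2, 0); (0, 0, 2, 0))


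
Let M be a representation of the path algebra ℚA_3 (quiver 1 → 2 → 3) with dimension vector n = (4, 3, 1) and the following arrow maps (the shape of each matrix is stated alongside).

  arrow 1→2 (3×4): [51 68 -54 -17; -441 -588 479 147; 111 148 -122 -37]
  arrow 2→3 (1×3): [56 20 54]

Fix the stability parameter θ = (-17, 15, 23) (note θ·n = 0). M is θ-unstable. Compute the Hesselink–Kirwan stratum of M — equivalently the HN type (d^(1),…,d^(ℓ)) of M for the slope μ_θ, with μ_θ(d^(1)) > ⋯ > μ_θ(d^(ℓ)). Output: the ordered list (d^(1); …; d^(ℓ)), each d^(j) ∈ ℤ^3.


Interval decomposition of M: I[1,1]^2, I[1,2], I[1,3], I[2,2].
HN type (ℓ=3): μ^(1)=23; μ^(2)=15; μ^(3)=-17

((0, 0, 1); (0, 3, 0); (4, 0, 0))


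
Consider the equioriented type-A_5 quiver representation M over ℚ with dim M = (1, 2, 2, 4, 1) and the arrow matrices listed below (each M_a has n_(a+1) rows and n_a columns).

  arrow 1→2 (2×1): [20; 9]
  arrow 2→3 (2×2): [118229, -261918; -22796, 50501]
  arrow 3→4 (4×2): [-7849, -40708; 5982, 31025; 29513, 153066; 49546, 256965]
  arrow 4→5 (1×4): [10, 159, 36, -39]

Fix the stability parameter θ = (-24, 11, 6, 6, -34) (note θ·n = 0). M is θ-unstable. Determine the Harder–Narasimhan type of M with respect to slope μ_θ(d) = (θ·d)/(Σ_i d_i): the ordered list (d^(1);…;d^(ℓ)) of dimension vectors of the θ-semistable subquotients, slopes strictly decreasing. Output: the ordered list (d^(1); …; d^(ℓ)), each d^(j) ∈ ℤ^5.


Via rank(M_{q-1}∘⋯∘M_p): M ≅ I[1,4], I[2,5], I[4,4]^2.
μ_θ-semistable layers: μ^(1)=23/3; μ^(2)=6; μ^(3)=-11/4; μ^(4)=-24

((0, 1, 1, 1, 0); (0, 0, 0, 2, 0); (0, 1, 1, 1, 1); (1, 0, 0, 0, 0))


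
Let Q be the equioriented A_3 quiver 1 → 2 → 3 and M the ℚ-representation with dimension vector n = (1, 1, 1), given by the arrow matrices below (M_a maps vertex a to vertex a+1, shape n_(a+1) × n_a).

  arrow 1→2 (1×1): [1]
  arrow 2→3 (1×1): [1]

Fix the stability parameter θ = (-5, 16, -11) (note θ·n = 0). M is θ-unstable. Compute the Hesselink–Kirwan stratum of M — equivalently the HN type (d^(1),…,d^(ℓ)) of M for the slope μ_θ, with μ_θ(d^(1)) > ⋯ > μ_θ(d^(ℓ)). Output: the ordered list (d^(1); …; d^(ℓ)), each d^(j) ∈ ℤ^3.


Interval decomposition of M: I[1,3].
HN type (ℓ=2): μ^(1)=5/2; μ^(2)=-5

((0, 1, 1); (1, 0, 0))


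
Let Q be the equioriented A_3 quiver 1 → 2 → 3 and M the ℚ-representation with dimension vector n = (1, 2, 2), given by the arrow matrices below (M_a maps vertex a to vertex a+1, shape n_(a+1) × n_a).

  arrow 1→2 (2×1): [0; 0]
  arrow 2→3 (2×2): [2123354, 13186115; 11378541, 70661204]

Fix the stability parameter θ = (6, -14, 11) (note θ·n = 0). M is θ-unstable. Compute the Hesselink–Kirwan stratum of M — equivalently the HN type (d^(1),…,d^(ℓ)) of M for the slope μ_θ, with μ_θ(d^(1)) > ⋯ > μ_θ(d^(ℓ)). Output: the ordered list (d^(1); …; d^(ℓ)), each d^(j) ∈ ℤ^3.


Barcode: M ≅ I[1,1], I[2,3]^2. HN layers by μ_θ (3 steps, strictly decreasing):
  μ^(1)=11; μ^(2)=6; μ^(3)=-14

((0, 0, 2); (1, 0, 0); (0, 2, 0))


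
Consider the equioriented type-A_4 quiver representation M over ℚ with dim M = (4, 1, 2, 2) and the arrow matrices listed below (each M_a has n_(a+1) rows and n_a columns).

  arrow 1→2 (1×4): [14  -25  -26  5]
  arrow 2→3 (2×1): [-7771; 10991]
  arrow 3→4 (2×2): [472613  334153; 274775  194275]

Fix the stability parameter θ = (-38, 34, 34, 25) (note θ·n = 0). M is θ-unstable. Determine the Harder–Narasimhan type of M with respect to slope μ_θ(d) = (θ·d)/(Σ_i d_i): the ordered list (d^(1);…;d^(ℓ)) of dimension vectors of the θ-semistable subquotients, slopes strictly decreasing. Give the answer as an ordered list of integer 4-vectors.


Interval decomposition of M: I[1,1]^3, I[1,3], I[3,4], I[4,4].
HN type (ℓ=4): μ^(1)=34; μ^(2)=59/2; μ^(3)=25; μ^(4)=-38

((0, 1, 1, 0); (0, 0, 1, 1); (0, 0, 0, 1); (4, 0, 0, 0))


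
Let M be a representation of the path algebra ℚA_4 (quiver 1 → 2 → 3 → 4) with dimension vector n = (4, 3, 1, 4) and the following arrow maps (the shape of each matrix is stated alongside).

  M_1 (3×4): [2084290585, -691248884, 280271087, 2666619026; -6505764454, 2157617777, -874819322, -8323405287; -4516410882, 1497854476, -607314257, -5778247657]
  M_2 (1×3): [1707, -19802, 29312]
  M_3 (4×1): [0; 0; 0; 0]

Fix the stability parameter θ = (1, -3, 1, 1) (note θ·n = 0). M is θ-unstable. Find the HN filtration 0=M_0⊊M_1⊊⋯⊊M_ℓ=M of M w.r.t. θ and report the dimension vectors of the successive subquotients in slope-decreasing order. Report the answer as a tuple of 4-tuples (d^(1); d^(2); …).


Interval decomposition of M: I[1,1], I[1,2]^2, I[1,3], I[4,4]^4.
HN type (ℓ=2): μ^(1)=1; μ^(2)=-1

((1, 0, 1, 4); (3, 3, 0, 0))


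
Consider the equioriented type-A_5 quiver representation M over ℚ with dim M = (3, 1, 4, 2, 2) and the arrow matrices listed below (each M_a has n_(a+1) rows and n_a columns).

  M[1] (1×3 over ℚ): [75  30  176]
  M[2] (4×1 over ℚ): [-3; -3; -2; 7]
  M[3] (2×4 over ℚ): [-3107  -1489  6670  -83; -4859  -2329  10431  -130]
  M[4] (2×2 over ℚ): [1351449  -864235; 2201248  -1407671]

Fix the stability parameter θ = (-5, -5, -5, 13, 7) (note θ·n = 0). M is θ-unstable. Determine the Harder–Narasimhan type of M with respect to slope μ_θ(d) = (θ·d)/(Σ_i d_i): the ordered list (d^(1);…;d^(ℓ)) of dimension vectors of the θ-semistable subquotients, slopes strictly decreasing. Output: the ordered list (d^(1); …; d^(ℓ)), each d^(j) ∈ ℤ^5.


Interval decomposition of M: I[1,1]^2, I[1,5], I[3,3]^2, I[3,5].
HN type (ℓ=2): μ^(1)=10; μ^(2)=-5

((0, 0, 0, 2, 2); (3, 1, 4, 0, 0))


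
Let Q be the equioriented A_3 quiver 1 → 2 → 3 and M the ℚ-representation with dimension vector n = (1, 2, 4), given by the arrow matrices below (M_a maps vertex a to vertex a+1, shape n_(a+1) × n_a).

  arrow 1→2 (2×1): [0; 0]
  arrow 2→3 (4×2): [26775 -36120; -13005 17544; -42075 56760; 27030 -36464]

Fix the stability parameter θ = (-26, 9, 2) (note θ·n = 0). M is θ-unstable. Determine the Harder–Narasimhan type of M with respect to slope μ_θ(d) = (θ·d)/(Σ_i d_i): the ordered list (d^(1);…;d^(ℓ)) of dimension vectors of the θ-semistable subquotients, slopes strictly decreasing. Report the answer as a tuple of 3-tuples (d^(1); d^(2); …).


Via rank(M_{q-1}∘⋯∘M_p): M ≅ I[1,1], I[2,2], I[2,3], I[3,3]^3.
μ_θ-semistable layers: μ^(1)=9; μ^(2)=11/2; μ^(3)=2; μ^(4)=-26

((0, 1, 0); (0, 1, 1); (0, 0, 3); (1, 0, 0))


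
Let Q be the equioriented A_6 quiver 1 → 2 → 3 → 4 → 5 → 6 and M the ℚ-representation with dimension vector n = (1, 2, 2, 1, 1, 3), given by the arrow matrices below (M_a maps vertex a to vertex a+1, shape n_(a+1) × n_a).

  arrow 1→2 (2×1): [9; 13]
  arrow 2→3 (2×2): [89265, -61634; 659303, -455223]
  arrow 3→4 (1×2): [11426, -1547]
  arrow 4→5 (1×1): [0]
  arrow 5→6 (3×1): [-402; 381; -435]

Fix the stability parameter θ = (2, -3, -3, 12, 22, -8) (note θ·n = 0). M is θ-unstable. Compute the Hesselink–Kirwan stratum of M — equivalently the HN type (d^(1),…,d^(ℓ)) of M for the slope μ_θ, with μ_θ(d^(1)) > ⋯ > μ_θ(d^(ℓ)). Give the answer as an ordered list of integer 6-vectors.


Barcode: M ≅ I[1,4], I[2,3], I[5,6], I[6,6]^2. HN layers by μ_θ (5 steps, strictly decreasing):
  μ^(1)=12; μ^(2)=7; μ^(3)=-4/3; μ^(4)=-3; μ^(5)=-8

((0, 0, 0, 1, 0, 0); (0, 0, 0, 0, 1, 1); (1, 1, 1, 0, 0, 0); (0, 1, 1, 0, 0, 0); (0, 0, 0, 0, 0, 2))


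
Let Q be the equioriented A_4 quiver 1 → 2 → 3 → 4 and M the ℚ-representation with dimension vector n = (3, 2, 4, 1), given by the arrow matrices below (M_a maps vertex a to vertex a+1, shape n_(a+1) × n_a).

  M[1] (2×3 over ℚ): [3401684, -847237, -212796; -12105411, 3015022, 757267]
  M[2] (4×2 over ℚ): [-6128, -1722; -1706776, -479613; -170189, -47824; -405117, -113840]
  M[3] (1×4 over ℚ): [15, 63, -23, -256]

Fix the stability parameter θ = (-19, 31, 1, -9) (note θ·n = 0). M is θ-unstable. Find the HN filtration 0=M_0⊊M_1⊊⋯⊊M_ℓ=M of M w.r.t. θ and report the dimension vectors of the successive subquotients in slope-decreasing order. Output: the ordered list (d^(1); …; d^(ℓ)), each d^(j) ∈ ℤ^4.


Barcode: M ≅ I[1,1], I[1,3], I[1,4], I[3,3]^2. HN layers by μ_θ (4 steps, strictly decreasing):
  μ^(1)=16; μ^(2)=23/3; μ^(3)=1; μ^(4)=-19

((0, 1, 1, 0); (0, 1, 1, 1); (0, 0, 2, 0); (3, 0, 0, 0))


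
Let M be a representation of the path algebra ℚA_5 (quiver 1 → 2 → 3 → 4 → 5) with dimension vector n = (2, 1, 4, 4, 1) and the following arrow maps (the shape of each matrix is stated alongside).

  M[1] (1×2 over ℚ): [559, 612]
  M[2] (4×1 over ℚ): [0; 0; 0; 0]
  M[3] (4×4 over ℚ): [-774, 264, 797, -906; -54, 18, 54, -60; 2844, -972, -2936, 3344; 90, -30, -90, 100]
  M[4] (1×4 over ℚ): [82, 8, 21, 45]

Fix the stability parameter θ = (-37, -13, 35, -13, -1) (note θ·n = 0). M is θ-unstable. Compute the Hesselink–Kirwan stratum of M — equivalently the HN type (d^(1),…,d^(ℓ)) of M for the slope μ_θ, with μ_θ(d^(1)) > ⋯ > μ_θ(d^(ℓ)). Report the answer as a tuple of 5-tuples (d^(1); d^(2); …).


Barcode: M ≅ I[1,1], I[1,2], I[3,3]^2, I[3,4], I[3,5], I[4,4]^2. HN layers by μ_θ (5 steps, strictly decreasing):
  μ^(1)=35; μ^(2)=11; μ^(3)=7; μ^(4)=-13; μ^(5)=-37

((0, 0, 2, 0, 0); (0, 0, 1, 1, 0); (0, 0, 1, 1, 1); (0, 1, 0, 2, 0); (2, 0, 0, 0, 0))


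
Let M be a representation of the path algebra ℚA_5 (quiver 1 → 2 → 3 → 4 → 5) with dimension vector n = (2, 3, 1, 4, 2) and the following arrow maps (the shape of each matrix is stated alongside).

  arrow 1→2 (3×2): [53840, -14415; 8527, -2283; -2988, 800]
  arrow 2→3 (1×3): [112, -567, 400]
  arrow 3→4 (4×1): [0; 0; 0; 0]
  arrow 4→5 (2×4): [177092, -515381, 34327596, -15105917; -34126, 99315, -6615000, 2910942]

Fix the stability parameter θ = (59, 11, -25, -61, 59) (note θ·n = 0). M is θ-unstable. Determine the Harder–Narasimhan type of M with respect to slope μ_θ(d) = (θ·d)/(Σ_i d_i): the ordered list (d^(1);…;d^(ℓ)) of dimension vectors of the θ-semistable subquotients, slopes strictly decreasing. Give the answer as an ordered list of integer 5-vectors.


Via rank(M_{q-1}∘⋯∘M_p): M ≅ I[1,2], I[1,3], I[2,2], I[4,4]^2, I[4,5]^2.
μ_θ-semistable layers: μ^(1)=59; μ^(2)=35; μ^(3)=15; μ^(4)=11; μ^(5)=-61

((0, 0, 0, 0, 2); (1, 1, 0, 0, 0); (1, 1, 1, 0, 0); (0, 1, 0, 0, 0); (0, 0, 0, 4, 0))


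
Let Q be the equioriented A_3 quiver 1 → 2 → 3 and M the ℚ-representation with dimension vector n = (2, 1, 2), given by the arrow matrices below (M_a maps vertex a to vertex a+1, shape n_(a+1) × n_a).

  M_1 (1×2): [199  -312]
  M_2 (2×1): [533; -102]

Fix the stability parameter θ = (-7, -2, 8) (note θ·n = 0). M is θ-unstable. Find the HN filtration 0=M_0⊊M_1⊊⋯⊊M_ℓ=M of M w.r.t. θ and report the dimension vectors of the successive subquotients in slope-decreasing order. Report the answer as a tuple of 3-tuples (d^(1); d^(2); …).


Barcode: M ≅ I[1,1], I[1,3], I[3,3]. HN layers by μ_θ (3 steps, strictly decreasing):
  μ^(1)=8; μ^(2)=-2; μ^(3)=-7

((0, 0, 2); (0, 1, 0); (2, 0, 0))


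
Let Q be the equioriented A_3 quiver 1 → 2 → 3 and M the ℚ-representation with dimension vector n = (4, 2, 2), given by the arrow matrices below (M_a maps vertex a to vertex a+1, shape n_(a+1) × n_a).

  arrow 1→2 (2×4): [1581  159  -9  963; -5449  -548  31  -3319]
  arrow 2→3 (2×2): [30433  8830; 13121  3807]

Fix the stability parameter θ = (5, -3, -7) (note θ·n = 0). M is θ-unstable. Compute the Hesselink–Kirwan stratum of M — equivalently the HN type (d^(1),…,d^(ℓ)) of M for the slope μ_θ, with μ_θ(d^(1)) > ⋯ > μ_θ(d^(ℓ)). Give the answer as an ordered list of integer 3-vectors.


Interval decomposition of M: I[1,1]^2, I[1,3]^2.
HN type (ℓ=2): μ^(1)=5; μ^(2)=-5/3

((2, 0, 0); (2, 2, 2))


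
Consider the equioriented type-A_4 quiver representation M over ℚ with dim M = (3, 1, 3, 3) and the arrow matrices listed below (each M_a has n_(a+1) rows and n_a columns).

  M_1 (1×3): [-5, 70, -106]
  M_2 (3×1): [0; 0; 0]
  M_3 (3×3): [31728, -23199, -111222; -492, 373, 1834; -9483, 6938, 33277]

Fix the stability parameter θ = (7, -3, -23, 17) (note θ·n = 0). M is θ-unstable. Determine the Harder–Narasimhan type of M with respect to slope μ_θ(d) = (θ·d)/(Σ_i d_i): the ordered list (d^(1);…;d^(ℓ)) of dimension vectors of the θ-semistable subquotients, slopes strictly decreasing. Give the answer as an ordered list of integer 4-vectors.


Barcode: M ≅ I[1,1]^2, I[1,2], I[3,4]^3. HN layers by μ_θ (4 steps, strictly decreasing):
  μ^(1)=17; μ^(2)=7; μ^(3)=2; μ^(4)=-23

((0, 0, 0, 3); (2, 0, 0, 0); (1, 1, 0, 0); (0, 0, 3, 0))


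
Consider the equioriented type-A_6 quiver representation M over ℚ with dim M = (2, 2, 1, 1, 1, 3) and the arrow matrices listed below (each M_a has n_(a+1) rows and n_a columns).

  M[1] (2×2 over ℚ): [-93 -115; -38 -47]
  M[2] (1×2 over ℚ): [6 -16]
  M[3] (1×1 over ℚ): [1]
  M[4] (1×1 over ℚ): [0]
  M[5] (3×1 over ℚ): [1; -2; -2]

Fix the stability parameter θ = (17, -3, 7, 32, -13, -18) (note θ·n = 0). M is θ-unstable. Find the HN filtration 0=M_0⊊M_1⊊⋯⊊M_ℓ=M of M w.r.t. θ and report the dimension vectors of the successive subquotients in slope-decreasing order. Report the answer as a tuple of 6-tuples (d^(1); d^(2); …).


Via rank(M_{q-1}∘⋯∘M_p): M ≅ I[1,2], I[1,4], I[5,6], I[6,6]^2.
μ_θ-semistable layers: μ^(1)=32; μ^(2)=7; μ^(3)=-31/2; μ^(4)=-18

((0, 0, 0, 1, 0, 0); (2, 2, 1, 0, 0, 0); (0, 0, 0, 0, 1, 1); (0, 0, 0, 0, 0, 2))


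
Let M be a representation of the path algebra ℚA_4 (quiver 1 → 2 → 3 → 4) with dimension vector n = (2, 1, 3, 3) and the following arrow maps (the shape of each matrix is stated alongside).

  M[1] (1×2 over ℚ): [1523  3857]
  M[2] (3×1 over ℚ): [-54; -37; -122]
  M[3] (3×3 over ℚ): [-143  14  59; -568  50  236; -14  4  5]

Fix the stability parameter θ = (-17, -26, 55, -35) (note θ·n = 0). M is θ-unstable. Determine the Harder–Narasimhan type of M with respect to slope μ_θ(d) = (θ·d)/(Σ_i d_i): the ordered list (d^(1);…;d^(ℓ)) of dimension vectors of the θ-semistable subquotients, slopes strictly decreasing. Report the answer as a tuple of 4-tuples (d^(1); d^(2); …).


Via rank(M_{q-1}∘⋯∘M_p): M ≅ I[1,1], I[1,4], I[3,4]^2.
μ_θ-semistable layers: μ^(1)=10; μ^(2)=-17; μ^(3)=-43/2

((0, 0, 3, 3); (1, 0, 0, 0); (1, 1, 0, 0))


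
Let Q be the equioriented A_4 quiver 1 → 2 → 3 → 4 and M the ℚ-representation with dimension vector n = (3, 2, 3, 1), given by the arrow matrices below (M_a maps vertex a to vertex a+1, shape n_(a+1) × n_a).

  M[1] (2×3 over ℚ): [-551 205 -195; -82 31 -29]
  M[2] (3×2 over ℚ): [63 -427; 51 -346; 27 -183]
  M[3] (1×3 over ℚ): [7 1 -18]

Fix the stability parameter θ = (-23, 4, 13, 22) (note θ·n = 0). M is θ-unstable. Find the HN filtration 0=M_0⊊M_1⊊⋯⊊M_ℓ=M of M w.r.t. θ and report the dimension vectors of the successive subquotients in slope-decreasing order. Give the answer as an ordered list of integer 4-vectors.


Via rank(M_{q-1}∘⋯∘M_p): M ≅ I[1,1], I[1,3], I[1,4], I[3,3].
μ_θ-semistable layers: μ^(1)=22; μ^(2)=13; μ^(3)=4; μ^(4)=-23

((0, 0, 0, 1); (0, 0, 3, 0); (0, 2, 0, 0); (3, 0, 0, 0))


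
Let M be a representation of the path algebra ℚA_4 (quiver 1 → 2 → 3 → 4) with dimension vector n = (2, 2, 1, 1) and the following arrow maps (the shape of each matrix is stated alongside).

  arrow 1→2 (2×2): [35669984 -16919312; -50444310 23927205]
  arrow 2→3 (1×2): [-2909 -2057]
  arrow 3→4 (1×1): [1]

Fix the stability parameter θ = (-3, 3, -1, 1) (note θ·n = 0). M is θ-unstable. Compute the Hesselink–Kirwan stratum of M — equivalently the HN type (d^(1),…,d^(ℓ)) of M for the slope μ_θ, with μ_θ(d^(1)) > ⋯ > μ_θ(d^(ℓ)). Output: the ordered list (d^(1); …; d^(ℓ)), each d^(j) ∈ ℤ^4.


Interval decomposition of M: I[1,1], I[1,4], I[2,2].
HN type (ℓ=3): μ^(1)=3; μ^(2)=1; μ^(3)=-3

((0, 1, 0, 0); (0, 1, 1, 1); (2, 0, 0, 0))


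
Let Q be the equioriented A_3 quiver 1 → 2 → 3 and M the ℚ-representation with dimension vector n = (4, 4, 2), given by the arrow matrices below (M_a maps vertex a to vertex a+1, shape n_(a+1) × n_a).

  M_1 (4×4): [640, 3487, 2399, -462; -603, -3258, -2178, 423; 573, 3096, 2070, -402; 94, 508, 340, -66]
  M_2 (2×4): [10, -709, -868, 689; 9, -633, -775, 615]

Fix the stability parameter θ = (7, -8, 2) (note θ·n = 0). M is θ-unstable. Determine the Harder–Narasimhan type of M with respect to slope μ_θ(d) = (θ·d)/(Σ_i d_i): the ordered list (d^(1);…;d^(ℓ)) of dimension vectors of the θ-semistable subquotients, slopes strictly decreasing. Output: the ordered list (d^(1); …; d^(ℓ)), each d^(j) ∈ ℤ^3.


Interval decomposition of M: I[1,1], I[1,2], I[1,3]^2, I[2,2].
HN type (ℓ=4): μ^(1)=7; μ^(2)=2; μ^(3)=-1/2; μ^(4)=-8

((1, 0, 0); (0, 0, 2); (3, 3, 0); (0, 1, 0))


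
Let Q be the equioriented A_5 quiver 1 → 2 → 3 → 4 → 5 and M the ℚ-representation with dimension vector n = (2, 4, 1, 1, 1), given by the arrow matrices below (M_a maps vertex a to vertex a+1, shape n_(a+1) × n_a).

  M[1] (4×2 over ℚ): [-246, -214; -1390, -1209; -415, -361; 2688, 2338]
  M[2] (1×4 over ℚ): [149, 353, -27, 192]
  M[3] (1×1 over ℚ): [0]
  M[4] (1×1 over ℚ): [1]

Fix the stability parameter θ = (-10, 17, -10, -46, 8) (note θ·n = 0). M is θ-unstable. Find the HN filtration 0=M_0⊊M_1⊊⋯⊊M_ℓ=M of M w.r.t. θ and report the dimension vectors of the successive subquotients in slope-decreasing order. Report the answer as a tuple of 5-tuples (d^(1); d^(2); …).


Interval decomposition of M: I[1,2], I[1,3], I[2,2]^2, I[4,5].
HN type (ℓ=5): μ^(1)=17; μ^(2)=8; μ^(3)=7/2; μ^(4)=-10; μ^(5)=-46

((0, 3, 0, 0, 0); (0, 0, 0, 0, 1); (0, 1, 1, 0, 0); (2, 0, 0, 0, 0); (0, 0, 0, 1, 0))
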